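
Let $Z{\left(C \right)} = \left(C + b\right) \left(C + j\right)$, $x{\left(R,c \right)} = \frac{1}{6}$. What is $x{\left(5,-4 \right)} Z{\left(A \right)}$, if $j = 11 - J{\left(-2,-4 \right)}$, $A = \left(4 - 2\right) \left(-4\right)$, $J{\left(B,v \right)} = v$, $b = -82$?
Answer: $-105$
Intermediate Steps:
$x{\left(R,c \right)} = \frac{1}{6}$
$A = -8$ ($A = 2 \left(-4\right) = -8$)
$j = 15$ ($j = 11 - -4 = 11 + 4 = 15$)
$Z{\left(C \right)} = \left(-82 + C\right) \left(15 + C\right)$ ($Z{\left(C \right)} = \left(C - 82\right) \left(C + 15\right) = \left(-82 + C\right) \left(15 + C\right)$)
$x{\left(5,-4 \right)} Z{\left(A \right)} = \frac{-1230 + \left(-8\right)^{2} - -536}{6} = \frac{-1230 + 64 + 536}{6} = \frac{1}{6} \left(-630\right) = -105$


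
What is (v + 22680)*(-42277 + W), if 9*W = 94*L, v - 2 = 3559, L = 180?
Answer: -1060057677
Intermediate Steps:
v = 3561 (v = 2 + 3559 = 3561)
W = 1880 (W = (94*180)/9 = (⅑)*16920 = 1880)
(v + 22680)*(-42277 + W) = (3561 + 22680)*(-42277 + 1880) = 26241*(-40397) = -1060057677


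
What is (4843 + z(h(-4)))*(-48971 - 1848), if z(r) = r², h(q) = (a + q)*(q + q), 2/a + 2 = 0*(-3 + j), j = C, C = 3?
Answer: -327426817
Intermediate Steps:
j = 3
a = -1 (a = 2/(-2 + 0*(-3 + 3)) = 2/(-2 + 0*0) = 2/(-2 + 0) = 2/(-2) = 2*(-½) = -1)
h(q) = 2*q*(-1 + q) (h(q) = (-1 + q)*(q + q) = (-1 + q)*(2*q) = 2*q*(-1 + q))
(4843 + z(h(-4)))*(-48971 - 1848) = (4843 + (2*(-4)*(-1 - 4))²)*(-48971 - 1848) = (4843 + (2*(-4)*(-5))²)*(-50819) = (4843 + 40²)*(-50819) = (4843 + 1600)*(-50819) = 6443*(-50819) = -327426817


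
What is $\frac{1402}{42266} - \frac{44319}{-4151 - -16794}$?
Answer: $- \frac{927730684}{267184519} \approx -3.4722$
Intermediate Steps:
$\frac{1402}{42266} - \frac{44319}{-4151 - -16794} = 1402 \cdot \frac{1}{42266} - \frac{44319}{-4151 + 16794} = \frac{701}{21133} - \frac{44319}{12643} = - \frac{927730684}{267184519}$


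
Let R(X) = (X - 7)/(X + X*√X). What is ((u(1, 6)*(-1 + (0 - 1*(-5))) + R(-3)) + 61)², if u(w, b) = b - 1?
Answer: (6831*√3 + 56569*I/9)/(I + √3) ≈ 6694.6 - 236.23*I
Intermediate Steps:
u(w, b) = -1 + b
R(X) = (-7 + X)/(X + X^(3/2))
((u(1, 6)*(-1 + (0 - 1*(-5))) + R(-3)) + 61)² = (((-1 + 6)*(-1 + (0 - 1*(-5))) + (-7 - 3)/(-3 + (-3)^(3/2))) + 61)² = ((5*(-1 + (0 + 5)) - 10/(-3 - 3*I*√3)) + 61)² = ((5*(-1 + 5) - 10/(-3 - 3*I*√3)) + 61)² = ((5*4 - 10/(-3 - 3*I*√3)) + 61)² = ((20 - 10/(-3 - 3*I*√3)) + 61)² = (81 - 10/(-3 - 3*I*√3))²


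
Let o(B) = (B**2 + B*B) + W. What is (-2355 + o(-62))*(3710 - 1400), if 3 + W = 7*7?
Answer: 12425490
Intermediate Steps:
W = 46 (W = -3 + 7*7 = -3 + 49 = 46)
o(B) = 46 + 2*B**2 (o(B) = (B**2 + B*B) + 46 = (B**2 + B**2) + 46 = 2*B**2 + 46 = 46 + 2*B**2)
(-2355 + o(-62))*(3710 - 1400) = (-2355 + (46 + 2*(-62)**2))*(3710 - 1400) = (-2355 + (46 + 2*3844))*2310 = (-2355 + (46 + 7688))*2310 = (-2355 + 7734)*2310 = 5379*2310 = 12425490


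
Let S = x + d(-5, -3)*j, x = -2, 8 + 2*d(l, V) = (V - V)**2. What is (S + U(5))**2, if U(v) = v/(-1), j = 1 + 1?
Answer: 225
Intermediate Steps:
d(l, V) = -4 (d(l, V) = -4 + (V - V)**2/2 = -4 + (1/2)*0**2 = -4 + (1/2)*0 = -4 + 0 = -4)
j = 2
U(v) = -v (U(v) = v*(-1) = -v)
S = -10 (S = -2 - 4*2 = -2 - 8 = -10)
(S + U(5))**2 = (-10 - 1*5)**2 = (-10 - 5)**2 = (-15)**2 = 225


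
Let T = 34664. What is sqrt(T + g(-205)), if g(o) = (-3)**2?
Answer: sqrt(34673) ≈ 186.21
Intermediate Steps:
g(o) = 9
sqrt(T + g(-205)) = sqrt(34664 + 9) = sqrt(34673)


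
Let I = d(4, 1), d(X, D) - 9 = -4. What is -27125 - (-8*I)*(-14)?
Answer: -27685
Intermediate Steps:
d(X, D) = 5 (d(X, D) = 9 - 4 = 5)
I = 5
-27125 - (-8*I)*(-14) = -27125 - (-8*5)*(-14) = -27125 - (-40)*(-14) = -27125 - 1*560 = -27125 - 560 = -27685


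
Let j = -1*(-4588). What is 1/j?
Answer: 1/4588 ≈ 0.00021796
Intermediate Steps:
j = 4588
1/j = 1/4588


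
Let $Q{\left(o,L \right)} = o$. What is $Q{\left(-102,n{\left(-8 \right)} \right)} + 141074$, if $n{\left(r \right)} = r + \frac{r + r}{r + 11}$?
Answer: $140972$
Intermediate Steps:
$n{\left(r \right)} = r + \frac{2 r}{11 + r}$
$Q{\left(-102,n{\left(-8 \right)} \right)} + 141074 = -102 + 141074 = 140972$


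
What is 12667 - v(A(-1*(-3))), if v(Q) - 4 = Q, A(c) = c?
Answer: 12660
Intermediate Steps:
v(Q) = 4 + Q
12667 - v(A(-1*(-3))) = 12667 - (4 - 1*(-3)) = 12667 - (4 + 3) = 12667 - 1*7 = 12667 - 7 = 12660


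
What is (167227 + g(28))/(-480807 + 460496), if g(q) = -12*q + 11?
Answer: -166902/20311 ≈ -8.2173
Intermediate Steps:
g(q) = 11 - 12*q
(167227 + g(28))/(-480807 + 460496) = (167227 + (11 - 12*28))/(-480807 + 460496) = (167227 + (11 - 336))/(-20311) = (167227 - 325)*(-1/20311) = 166902*(-1/20311) = -166902/20311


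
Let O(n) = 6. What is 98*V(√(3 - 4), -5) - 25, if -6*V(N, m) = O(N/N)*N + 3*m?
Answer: 220 - 98*I ≈ 220.0 - 98.0*I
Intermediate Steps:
V(N, m) = -N - m/2 (V(N, m) = -(6*N + 3*m)/6 = -(3*m + 6*N)/6 = -N - m/2)
98*V(√(3 - 4), -5) - 25 = 98*(-√(3 - 4) - ½*(-5)) - 25 = 98*(-√(-1) + 5/2) - 25 = 98*(-I + 5/2) - 25 = 98*(5/2 - I) - 25 = (245 - 98*I) - 25 = 220 - 98*I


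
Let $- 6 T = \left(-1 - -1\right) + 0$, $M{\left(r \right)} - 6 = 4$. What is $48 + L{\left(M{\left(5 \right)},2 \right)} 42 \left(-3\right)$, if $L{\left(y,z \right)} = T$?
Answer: $48$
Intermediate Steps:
$M{\left(r \right)} = 10$ ($M{\left(r \right)} = 6 + 4 = 10$)
$T = 0$ ($T = - \frac{\left(-1 - -1\right) + 0}{6} = - \frac{\left(-1 + 1\right) + 0}{6} = - \frac{0 + 0}{6} = \left(- \frac{1}{6}\right) 0 = 0$)
$L{\left(y,z \right)} = 0$
$48 + L{\left(M{\left(5 \right)},2 \right)} 42 \left(-3\right) = 48 + 0 \cdot 42 \left(-3\right) = 48 + 0 \left(-126\right) = 48 + 0 = 48$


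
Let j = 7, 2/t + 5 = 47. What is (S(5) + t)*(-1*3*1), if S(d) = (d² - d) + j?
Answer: -568/7 ≈ -81.143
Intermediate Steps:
t = 1/21 (t = 2/(-5 + 47) = 2/42 = 2*(1/42) = 1/21 ≈ 0.047619)
S(d) = 7 + d² - d (S(d) = (d² - d) + 7 = 7 + d² - d)
(S(5) + t)*(-1*3*1) = ((7 + 5² - 1*5) + 1/21)*(-1*3*1) = ((7 + 25 - 5) + 1/21)*(-3*1) = (27 + 1/21)*(-3) = (568/21)*(-3) = -568/7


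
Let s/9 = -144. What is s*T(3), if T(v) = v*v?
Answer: -11664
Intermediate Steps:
T(v) = v²
s = -1296 (s = 9*(-144) = -1296)
s*T(3) = -1296*3² = -1296*9 = -11664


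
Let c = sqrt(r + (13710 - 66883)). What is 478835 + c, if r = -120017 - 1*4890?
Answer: 478835 + 4*I*sqrt(11130) ≈ 4.7884e+5 + 422.0*I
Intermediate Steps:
r = -124907 (r = -120017 - 4890 = -124907)
c = 4*I*sqrt(11130) (c = sqrt(-124907 + (13710 - 66883)) = sqrt(-124907 - 53173) = sqrt(-178080) = 4*I*sqrt(11130) ≈ 422.0*I)
478835 + c = 478835 + 4*I*sqrt(11130)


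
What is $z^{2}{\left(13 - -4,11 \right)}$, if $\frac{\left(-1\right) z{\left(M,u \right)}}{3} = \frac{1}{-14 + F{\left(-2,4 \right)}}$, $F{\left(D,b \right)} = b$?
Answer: $\frac{9}{100} \approx 0.09$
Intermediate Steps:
$z{\left(M,u \right)} = \frac{3}{10}$ ($z{\left(M,u \right)} = - \frac{3}{-14 + 4} = - \frac{3}{-10} = \left(-3\right) \left(- \frac{1}{10}\right) = \frac{3}{10}$)
$z^{2}{\left(13 - -4,11 \right)} = \left(\frac{3}{10}\right)^{2} = \frac{9}{100}$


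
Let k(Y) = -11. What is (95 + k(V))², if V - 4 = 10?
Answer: 7056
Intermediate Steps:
V = 14 (V = 4 + 10 = 14)
(95 + k(V))² = (95 - 11)² = 84² = 7056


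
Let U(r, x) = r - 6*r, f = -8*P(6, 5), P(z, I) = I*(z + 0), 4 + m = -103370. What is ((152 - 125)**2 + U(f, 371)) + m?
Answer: -101445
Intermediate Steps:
m = -103374 (m = -4 - 103370 = -103374)
P(z, I) = I*z
f = -240 (f = -40*6 = -8*30 = -240)
U(r, x) = -5*r
((152 - 125)**2 + U(f, 371)) + m = ((152 - 125)**2 - 5*(-240)) - 103374 = (27**2 + 1200) - 103374 = (729 + 1200) - 103374 = 1929 - 103374 = -101445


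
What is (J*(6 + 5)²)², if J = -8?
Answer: 937024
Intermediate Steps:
(J*(6 + 5)²)² = (-8*(6 + 5)²)² = (-8*11²)² = (-8*121)² = (-968)² = 937024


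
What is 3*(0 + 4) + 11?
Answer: 23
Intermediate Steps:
3*(0 + 4) + 11 = 3*4 + 11 = 12 + 11 = 23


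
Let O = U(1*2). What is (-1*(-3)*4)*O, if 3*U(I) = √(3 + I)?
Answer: 4*√5 ≈ 8.9443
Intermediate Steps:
U(I) = √(3 + I)/3
O = √5/3 (O = √(3 + 1*2)/3 = √(3 + 2)/3 = √5/3 ≈ 0.74536)
(-1*(-3)*4)*O = (-1*(-3)*4)*(√5/3) = (3*4)*(√5/3) = 12*(√5/3) = 4*√5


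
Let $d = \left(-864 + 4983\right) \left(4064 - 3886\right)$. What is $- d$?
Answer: $-733182$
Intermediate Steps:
$d = 733182$ ($d = 4119 \cdot 178 = 733182$)
$- d = \left(-1\right) 733182 = -733182$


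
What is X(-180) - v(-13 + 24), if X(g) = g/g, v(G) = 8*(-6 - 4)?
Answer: 81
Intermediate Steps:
v(G) = -80 (v(G) = 8*(-10) = -80)
X(g) = 1
X(-180) - v(-13 + 24) = 1 - 1*(-80) = 1 + 80 = 81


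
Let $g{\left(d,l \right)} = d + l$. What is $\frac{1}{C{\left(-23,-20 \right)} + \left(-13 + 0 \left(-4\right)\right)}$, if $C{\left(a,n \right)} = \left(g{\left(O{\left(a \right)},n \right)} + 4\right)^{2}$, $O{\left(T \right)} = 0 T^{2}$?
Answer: $\frac{1}{243} \approx 0.0041152$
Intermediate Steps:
$O{\left(T \right)} = 0$
$C{\left(a,n \right)} = \left(4 + n\right)^{2}$ ($C{\left(a,n \right)} = \left(\left(0 + n\right) + 4\right)^{2} = \left(n + 4\right)^{2} = \left(4 + n\right)^{2}$)
$\frac{1}{C{\left(-23,-20 \right)} + \left(-13 + 0 \left(-4\right)\right)} = \frac{1}{\left(4 - 20\right)^{2} + \left(-13 + 0 \left(-4\right)\right)} = \frac{1}{\left(-16\right)^{2} + \left(-13 + 0\right)} = \frac{1}{256 - 13} = \frac{1}{243}$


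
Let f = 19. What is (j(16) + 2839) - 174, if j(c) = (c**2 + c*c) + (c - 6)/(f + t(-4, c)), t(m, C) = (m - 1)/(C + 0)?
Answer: 950083/299 ≈ 3177.5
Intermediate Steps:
t(m, C) = (-1 + m)/C
j(c) = 2*c**2 + (-6 + c)/(19 - 5/c) (j(c) = (c**2 + c*c) + (c - 6)/(19 + (-1 - 4)/c) = (c**2 + c**2) + (-6 + c)/(19 - 5/c) = 2*c**2 + (-6 + c)/(19 - 5/c))
(j(16) + 2839) - 174 = (16*(-6 - 9*16 + 38*16**2)/(-5 + 19*16) + 2839) - 174 = (16*(-6 - 144 + 38*256)/(-5 + 304) + 2839) - 174 = (16*(-6 - 144 + 9728)/299 + 2839) - 174 = (16*(1/299)*9578 + 2839) - 174 = (153248/299 + 2839) - 174 = 1002109/299 - 174 = 950083/299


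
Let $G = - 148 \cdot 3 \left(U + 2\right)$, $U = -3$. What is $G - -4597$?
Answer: $5041$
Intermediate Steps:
$G = 444$ ($G = - 148 \cdot 3 \left(-3 + 2\right) = - 148 \cdot 3 \left(-1\right) = \left(-148\right) \left(-3\right) = 444$)
$G - -4597 = 444 - -4597 = 444 + 4597 = 5041$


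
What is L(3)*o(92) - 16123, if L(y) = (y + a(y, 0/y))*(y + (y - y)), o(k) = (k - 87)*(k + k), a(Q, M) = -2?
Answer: -13363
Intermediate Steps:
o(k) = 2*k*(-87 + k) (o(k) = (-87 + k)*(2*k) = 2*k*(-87 + k))
L(y) = y*(-2 + y) (L(y) = (y - 2)*(y + (y - y)) = (-2 + y)*(y + 0) = (-2 + y)*y = y*(-2 + y))
L(3)*o(92) - 16123 = (3*(-2 + 3))*(2*92*(-87 + 92)) - 16123 = (3*1)*(2*92*5) - 16123 = 3*920 - 16123 = 2760 - 16123 = -13363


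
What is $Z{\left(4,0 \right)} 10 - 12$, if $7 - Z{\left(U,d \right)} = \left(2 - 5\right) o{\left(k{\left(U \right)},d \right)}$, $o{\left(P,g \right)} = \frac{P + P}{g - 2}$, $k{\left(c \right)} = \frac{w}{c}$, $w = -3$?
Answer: $\frac{161}{2} \approx 80.5$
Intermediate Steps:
$k{\left(c \right)} = - \frac{3}{c}$
$o{\left(P,g \right)} = \frac{2 P}{-2 + g}$
$Z{\left(U,d \right)} = 7 - \frac{18}{U \left(-2 + d\right)}$ ($Z{\left(U,d \right)} = 7 - \left(2 - 5\right) \frac{2 \left(- \frac{3}{U}\right)}{-2 + d} = 7 - - 3 \left(- \frac{6}{U \left(-2 + d\right)}\right) = 7 - \frac{18}{U \left(-2 + d\right)}$)
$Z{\left(4,0 \right)} 10 - 12 = \frac{-18 + 7 \cdot 4 \left(-2 + 0\right)}{4 \left(-2 + 0\right)} 10 - 12 = \frac{-18 + 7 \cdot 4 \left(-2\right)}{4 \left(-2\right)} 10 - 12 = \frac{1}{4} \left(- \frac{1}{2}\right) \left(-18 - 56\right) 10 - 12 = \frac{1}{4} \left(- \frac{1}{2}\right) \left(-74\right) 10 - 12 = \frac{37}{4} \cdot 10 - 12 = \frac{185}{2} - 12 = \frac{161}{2}$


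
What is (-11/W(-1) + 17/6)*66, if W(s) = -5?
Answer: 1661/5 ≈ 332.20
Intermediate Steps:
(-11/W(-1) + 17/6)*66 = (-11/(-5) + 17/6)*66 = (-11*(-1/5) + 17*(1/6))*66 = (11/5 + 17/6)*66 = (151/30)*66 = 1661/5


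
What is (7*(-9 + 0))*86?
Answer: -5418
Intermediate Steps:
(7*(-9 + 0))*86 = (7*(-9))*86 = -63*86 = -5418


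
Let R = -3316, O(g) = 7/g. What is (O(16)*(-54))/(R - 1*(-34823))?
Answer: -27/36008 ≈ -0.00074983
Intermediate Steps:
(O(16)*(-54))/(R - 1*(-34823)) = ((7/16)*(-54))/(-3316 - 1*(-34823)) = ((7*(1/16))*(-54))/(-3316 + 34823) = ((7/16)*(-54))/31507 = -189/8*1/31507 = -27/36008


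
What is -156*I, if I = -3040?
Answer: 474240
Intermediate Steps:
-156*I = -156*(-3040) = 474240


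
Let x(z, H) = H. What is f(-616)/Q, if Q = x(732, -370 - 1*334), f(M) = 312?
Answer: -39/88 ≈ -0.44318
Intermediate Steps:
Q = -704 (Q = -370 - 1*334 = -370 - 334 = -704)
f(-616)/Q = 312/(-704) = 312*(-1/704) = -39/88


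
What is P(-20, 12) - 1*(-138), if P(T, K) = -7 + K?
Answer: 143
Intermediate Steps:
P(-20, 12) - 1*(-138) = (-7 + 12) - 1*(-138) = 5 + 138 = 143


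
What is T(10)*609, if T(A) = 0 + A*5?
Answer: 30450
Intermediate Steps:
T(A) = 5*A (T(A) = 0 + 5*A = 5*A)
T(10)*609 = (5*10)*609 = 50*609 = 30450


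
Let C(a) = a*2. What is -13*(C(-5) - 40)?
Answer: 650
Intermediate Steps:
C(a) = 2*a
-13*(C(-5) - 40) = -13*(2*(-5) - 40) = -13*(-10 - 40) = -13*(-50) = 650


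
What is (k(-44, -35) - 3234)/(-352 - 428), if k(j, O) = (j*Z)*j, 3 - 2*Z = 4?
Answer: 2101/390 ≈ 5.3872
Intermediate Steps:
Z = -½ (Z = 3/2 - ½*4 = 3/2 - 2 = -½ ≈ -0.50000)
k(j, O) = -j²/2 (k(j, O) = (j*(-½))*j = (-j/2)*j = -j²/2)
(k(-44, -35) - 3234)/(-352 - 428) = (-½*(-44)² - 3234)/(-352 - 428) = (-½*1936 - 3234)/(-780) = (-968 - 3234)*(-1/780) = -4202*(-1/780) = 2101/390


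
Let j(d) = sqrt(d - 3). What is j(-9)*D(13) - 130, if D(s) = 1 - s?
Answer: -130 - 24*I*sqrt(3) ≈ -130.0 - 41.569*I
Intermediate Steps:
j(d) = sqrt(-3 + d)
j(-9)*D(13) - 130 = sqrt(-3 - 9)*(1 - 1*13) - 130 = sqrt(-12)*(1 - 13) - 130 = (2*I*sqrt(3))*(-12) - 130 = -24*I*sqrt(3) - 130 = -130 - 24*I*sqrt(3)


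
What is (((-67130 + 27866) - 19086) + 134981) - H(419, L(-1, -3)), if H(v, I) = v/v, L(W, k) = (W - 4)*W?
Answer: 76630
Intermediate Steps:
L(W, k) = W*(-4 + W) (L(W, k) = (-4 + W)*W = W*(-4 + W))
H(v, I) = 1
(((-67130 + 27866) - 19086) + 134981) - H(419, L(-1, -3)) = (((-67130 + 27866) - 19086) + 134981) - 1*1 = ((-39264 - 19086) + 134981) - 1 = (-58350 + 134981) - 1 = 76631 - 1 = 76630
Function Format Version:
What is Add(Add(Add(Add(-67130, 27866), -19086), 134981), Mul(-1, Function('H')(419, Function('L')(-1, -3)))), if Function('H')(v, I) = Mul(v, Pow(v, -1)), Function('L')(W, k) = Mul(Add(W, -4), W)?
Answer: 76630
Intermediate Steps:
Function('L')(W, k) = Mul(W, Add(-4, W)) (Function('L')(W, k) = Mul(Add(-4, W), W) = Mul(W, Add(-4, W)))
Function('H')(v, I) = 1
Add(Add(Add(Add(-67130, 27866), -19086), 134981), Mul(-1, Function('H')(419, Function('L')(-1, -3)))) = Add(Add(Add(Add(-67130, 27866), -19086), 134981), Mul(-1, 1)) = Add(Add(Add(-39264, -19086), 134981), -1) = Add(Add(-58350, 134981), -1) = Add(76631, -1) = 76630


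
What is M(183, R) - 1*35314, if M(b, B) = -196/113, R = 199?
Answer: -3990678/113 ≈ -35316.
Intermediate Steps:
M(b, B) = -196/113 (M(b, B) = -196*1/113 = -196/113)
M(183, R) - 1*35314 = -196/113 - 1*35314 = -196/113 - 35314 = -3990678/113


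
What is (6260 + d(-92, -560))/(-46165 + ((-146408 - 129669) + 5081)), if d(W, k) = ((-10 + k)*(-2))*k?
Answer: 632140/317161 ≈ 1.9931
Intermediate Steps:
d(W, k) = k*(20 - 2*k) (d(W, k) = (20 - 2*k)*k = k*(20 - 2*k))
(6260 + d(-92, -560))/(-46165 + ((-146408 - 129669) + 5081)) = (6260 + 2*(-560)*(10 - 1*(-560)))/(-46165 + ((-146408 - 129669) + 5081)) = (6260 + 2*(-560)*(10 + 560))/(-46165 + (-276077 + 5081)) = (6260 + 2*(-560)*570)/(-46165 - 270996) = (6260 - 638400)/(-317161) = -632140*(-1/317161) = 632140/317161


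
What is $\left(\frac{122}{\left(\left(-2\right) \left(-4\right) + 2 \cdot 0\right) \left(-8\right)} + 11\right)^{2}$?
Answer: $\frac{84681}{1024} \approx 82.696$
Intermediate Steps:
$\left(\frac{122}{\left(\left(-2\right) \left(-4\right) + 2 \cdot 0\right) \left(-8\right)} + 11\right)^{2} = \left(\frac{122}{\left(8 + 0\right) \left(-8\right)} + 11\right)^{2} = \left(\frac{122}{8 \left(-8\right)} + 11\right)^{2} = \left(\frac{122}{-64} + 11\right)^{2} = \left(122 \left(- \frac{1}{64}\right) + 11\right)^{2} = \left(- \frac{61}{32} + 11\right)^{2} = \left(\frac{291}{32}\right)^{2} = \frac{84681}{1024}$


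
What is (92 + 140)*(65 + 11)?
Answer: 17632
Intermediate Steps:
(92 + 140)*(65 + 11) = 232*76 = 17632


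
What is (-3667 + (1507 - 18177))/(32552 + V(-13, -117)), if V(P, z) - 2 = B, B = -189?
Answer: -20337/32365 ≈ -0.62836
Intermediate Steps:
V(P, z) = -187 (V(P, z) = 2 - 189 = -187)
(-3667 + (1507 - 18177))/(32552 + V(-13, -117)) = (-3667 + (1507 - 18177))/(32552 - 187) = (-3667 - 16670)/32365 = -20337*1/32365 = -20337/32365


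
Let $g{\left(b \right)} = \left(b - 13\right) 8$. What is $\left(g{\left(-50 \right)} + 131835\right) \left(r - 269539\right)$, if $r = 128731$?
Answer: $-18492455448$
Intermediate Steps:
$g{\left(b \right)} = -104 + 8 b$ ($g{\left(b \right)} = \left(-13 + b\right) 8 = -104 + 8 b$)
$\left(g{\left(-50 \right)} + 131835\right) \left(r - 269539\right) = \left(\left(-104 + 8 \left(-50\right)\right) + 131835\right) \left(128731 - 269539\right) = \left(\left(-104 - 400\right) + 131835\right) \left(-140808\right) = \left(-504 + 131835\right) \left(-140808\right) = 131331 \left(-140808\right) = -18492455448$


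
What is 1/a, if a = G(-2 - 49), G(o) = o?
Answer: -1/51 ≈ -0.019608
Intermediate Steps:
a = -51 (a = -2 - 49 = -51)
1/a = 1/(-51) = -1/51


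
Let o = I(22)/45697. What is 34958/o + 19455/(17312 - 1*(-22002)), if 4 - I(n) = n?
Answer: -31401580170887/353826 ≈ -8.8749e+7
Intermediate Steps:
I(n) = 4 - n
o = -18/45697 (o = (4 - 1*22)/45697 = (4 - 22)*(1/45697) = -18*1/45697 = -18/45697 ≈ -0.00039390)
34958/o + 19455/(17312 - 1*(-22002)) = 34958/(-18/45697) + 19455/(17312 - 1*(-22002)) = 34958*(-45697/18) + 19455/(17312 + 22002) = -798737863/9 + 19455/39314 = -31401580170887/353826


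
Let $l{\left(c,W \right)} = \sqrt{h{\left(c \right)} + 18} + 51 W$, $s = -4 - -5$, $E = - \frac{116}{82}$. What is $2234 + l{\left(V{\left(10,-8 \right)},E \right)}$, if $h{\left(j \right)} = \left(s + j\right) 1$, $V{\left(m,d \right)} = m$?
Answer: $\frac{88636}{41} + \sqrt{29} \approx 2167.2$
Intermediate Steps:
$E = - \frac{58}{41}$ ($E = \left(-116\right) \frac{1}{82} = - \frac{58}{41} \approx -1.4146$)
$s = 1$ ($s = -4 + 5 = 1$)
$h{\left(j \right)} = 1 + j$ ($h{\left(j \right)} = \left(1 + j\right) 1 = 1 + j$)
$l{\left(c,W \right)} = \sqrt{19 + c} + 51 W$ ($l{\left(c,W \right)} = \sqrt{\left(1 + c\right) + 18} + 51 W = \sqrt{19 + c} + 51 W$)
$2234 + l{\left(V{\left(10,-8 \right)},E \right)} = 2234 + \left(\sqrt{19 + 10} + 51 \left(- \frac{58}{41}\right)\right) = 2234 - \left(\frac{2958}{41} - \sqrt{29}\right) = \frac{88636}{41} + \sqrt{29}$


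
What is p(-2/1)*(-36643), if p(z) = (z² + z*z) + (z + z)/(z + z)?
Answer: -329787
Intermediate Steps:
p(z) = 1 + 2*z² (p(z) = (z² + z²) + (2*z)/((2*z)) = 2*z² + (2*z)*(1/(2*z)) = 2*z² + 1 = 1 + 2*z²)
p(-2/1)*(-36643) = (1 + 2*(-2/1)²)*(-36643) = (1 + 2*(-2*1)²)*(-36643) = (1 + 2*(-2)²)*(-36643) = (1 + 2*4)*(-36643) = (1 + 8)*(-36643) = 9*(-36643) = -329787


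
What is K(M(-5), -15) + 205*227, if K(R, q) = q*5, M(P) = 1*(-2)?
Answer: 46460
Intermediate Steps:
M(P) = -2
K(R, q) = 5*q
K(M(-5), -15) + 205*227 = 5*(-15) + 205*227 = -75 + 46535 = 46460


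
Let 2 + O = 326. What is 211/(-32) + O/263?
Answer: -45125/8416 ≈ -5.3618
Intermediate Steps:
O = 324 (O = -2 + 326 = 324)
211/(-32) + O/263 = 211/(-32) + 324/263 = 211*(-1/32) + 324*(1/263) = -211/32 + 324/263 = -45125/8416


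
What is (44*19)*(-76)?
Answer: -63536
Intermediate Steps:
(44*19)*(-76) = 836*(-76) = -63536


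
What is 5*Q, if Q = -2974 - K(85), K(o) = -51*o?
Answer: 6805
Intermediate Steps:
Q = 1361 (Q = -2974 - (-51)*85 = -2974 - 1*(-4335) = -2974 + 4335 = 1361)
5*Q = 5*1361 = 6805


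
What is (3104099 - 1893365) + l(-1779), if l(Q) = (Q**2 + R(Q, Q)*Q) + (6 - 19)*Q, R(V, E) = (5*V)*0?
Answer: 4398702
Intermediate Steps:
R(V, E) = 0
l(Q) = Q**2 - 13*Q (l(Q) = (Q**2 + 0*Q) + (6 - 19)*Q = (Q**2 + 0) - 13*Q = Q**2 - 13*Q)
(3104099 - 1893365) + l(-1779) = (3104099 - 1893365) - 1779*(-13 - 1779) = 1210734 - 1779*(-1792) = 1210734 + 3187968 = 4398702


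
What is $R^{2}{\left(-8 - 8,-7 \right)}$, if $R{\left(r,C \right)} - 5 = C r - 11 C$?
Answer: $37636$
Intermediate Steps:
$R{\left(r,C \right)} = 5 - 11 C + C r$ ($R{\left(r,C \right)} = 5 + \left(C r - 11 C\right) = 5 + \left(- 11 C + C r\right) = 5 - 11 C + C r$)
$R^{2}{\left(-8 - 8,-7 \right)} = \left(5 - -77 - 7 \left(-8 - 8\right)\right)^{2} = \left(5 + 77 - -112\right)^{2} = \left(5 + 77 + 112\right)^{2} = 194^{2} = 37636$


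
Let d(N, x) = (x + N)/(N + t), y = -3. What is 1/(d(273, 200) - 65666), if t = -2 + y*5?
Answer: -256/16810023 ≈ -1.5229e-5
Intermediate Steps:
t = -17 (t = -2 - 3*5 = -2 - 15 = -17)
d(N, x) = (N + x)/(-17 + N) (d(N, x) = (x + N)/(N - 17) = (N + x)/(-17 + N))
1/(d(273, 200) - 65666) = 1/((273 + 200)/(-17 + 273) - 65666) = 1/(473/256 - 65666) = 1/(-16810023/256) = -256/16810023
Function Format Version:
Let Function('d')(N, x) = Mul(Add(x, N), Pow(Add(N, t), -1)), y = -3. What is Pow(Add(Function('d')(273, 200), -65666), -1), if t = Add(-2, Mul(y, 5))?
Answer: Rational(-256, 16810023) ≈ -1.5229e-5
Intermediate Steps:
t = -17 (t = Add(-2, Mul(-3, 5)) = Add(-2, -15) = -17)
Function('d')(N, x) = Mul(Pow(Add(-17, N), -1), Add(N, x)) (Function('d')(N, x) = Mul(Add(x, N), Pow(Add(N, -17), -1)) = Mul(Add(N, x), Pow(Add(-17, N), -1)) = Mul(Pow(Add(-17, N), -1), Add(N, x)))
Pow(Add(Function('d')(273, 200), -65666), -1) = Pow(Add(Mul(Pow(Add(-17, 273), -1), Add(273, 200)), -65666), -1) = Pow(Add(Mul(Pow(256, -1), 473), -65666), -1) = Pow(Add(Mul(Rational(1, 256), 473), -65666), -1) = Pow(Add(Rational(473, 256), -65666), -1) = Pow(Rational(-16810023, 256), -1) = Rational(-256, 16810023)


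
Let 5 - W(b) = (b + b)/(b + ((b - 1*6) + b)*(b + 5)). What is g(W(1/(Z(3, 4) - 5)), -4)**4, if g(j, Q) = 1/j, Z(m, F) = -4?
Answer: 37402141201441/23240517406631281 ≈ 0.0016094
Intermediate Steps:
W(b) = 5 - 2*b/(b + (-6 + 2*b)*(5 + b)) (W(b) = 5 - (b + b)/(b + ((b - 1*6) + b)*(b + 5)) = 5 - 2*b/(b + ((b - 6) + b)*(5 + b)) = 5 - 2*b/(b + ((-6 + b) + b)*(5 + b)) = 5 - 2*b/(b + (-6 + 2*b)*(5 + b)))
g(W(1/(Z(3, 4) - 5)), -4)**4 = (1/((-150 + 10*(1/(-4 - 5))**2 + 23/(-4 - 5))/(-30 + 2*(1/(-4 - 5))**2 + 5/(-4 - 5))))**4 = (1/((-150 + 10*(1/(-9))**2 + 23/(-9))/(-30 + 2*(1/(-9))**2 + 5/(-9))))**4 = (1/((-150 + 10*(-1/9)**2 + 23*(-1/9))/(-30 + 2*(-1/9)**2 + 5*(-1/9))))**4 = (1/((-150 + 10*(1/81) - 23/9)/(-30 + 2*(1/81) - 5/9)))**4 = (1/((-150 + 10/81 - 23/9)/(-30 + 2/81 - 5/9)))**4 = (1/(-12347/81/(-2473/81)))**4 = (1/(-81/2473*(-12347/81)))**4 = (1/(12347/2473))**4 = (2473/12347)**4 = 37402141201441/23240517406631281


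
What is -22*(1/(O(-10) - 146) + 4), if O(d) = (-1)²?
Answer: -12738/145 ≈ -87.848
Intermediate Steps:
O(d) = 1
-22*(1/(O(-10) - 146) + 4) = -22*(1/(1 - 146) + 4) = -22*(1/(-145) + 4) = -22*(-1/145 + 4) = -22*579/145 = -12738/145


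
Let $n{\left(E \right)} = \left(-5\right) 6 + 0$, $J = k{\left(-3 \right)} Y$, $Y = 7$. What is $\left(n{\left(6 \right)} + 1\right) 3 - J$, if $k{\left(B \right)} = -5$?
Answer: $-52$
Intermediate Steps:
$J = -35$ ($J = \left(-5\right) 7 = -35$)
$n{\left(E \right)} = -30$ ($n{\left(E \right)} = -30 + 0 = -30$)
$\left(n{\left(6 \right)} + 1\right) 3 - J = \left(-30 + 1\right) 3 - -35 = \left(-29\right) 3 + 35 = -87 + 35 = -52$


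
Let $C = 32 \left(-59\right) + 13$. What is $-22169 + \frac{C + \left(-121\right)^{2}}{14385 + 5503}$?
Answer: $- \frac{220442153}{9944} \approx -22168.0$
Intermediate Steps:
$C = -1875$ ($C = -1888 + 13 = -1875$)
$-22169 + \frac{C + \left(-121\right)^{2}}{14385 + 5503} = -22169 + \frac{-1875 + \left(-121\right)^{2}}{14385 + 5503} = -22169 + \frac{-1875 + 14641}{19888} = -22169 + 12766 \cdot \frac{1}{19888} = -22169 + \frac{6383}{9944} = - \frac{220442153}{9944}$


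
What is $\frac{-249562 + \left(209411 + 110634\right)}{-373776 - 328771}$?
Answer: $- \frac{70483}{702547} \approx -0.10032$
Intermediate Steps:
$\frac{-249562 + \left(209411 + 110634\right)}{-373776 - 328771} = \frac{-249562 + 320045}{-702547} = 70483 \left(- \frac{1}{702547}\right) = - \frac{70483}{702547}$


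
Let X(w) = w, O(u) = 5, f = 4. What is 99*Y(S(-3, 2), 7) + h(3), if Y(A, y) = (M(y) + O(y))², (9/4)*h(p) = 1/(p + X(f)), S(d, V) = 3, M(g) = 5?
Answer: 623704/63 ≈ 9900.1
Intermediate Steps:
h(p) = 4/(9*(4 + p)) (h(p) = 4/(9*(p + 4)) = 4/(9*(4 + p)))
Y(A, y) = 100 (Y(A, y) = (5 + 5)² = 10² = 100)
99*Y(S(-3, 2), 7) + h(3) = 99*100 + 4/(9*(4 + 3)) = 9900 + (4/9)/7 = 9900 + (4/9)*(⅐) = 9900 + 4/63 = 623704/63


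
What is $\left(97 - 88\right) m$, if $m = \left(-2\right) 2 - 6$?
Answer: $-90$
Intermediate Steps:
$m = -10$ ($m = -4 - 6 = -10$)
$\left(97 - 88\right) m = \left(97 - 88\right) \left(-10\right) = 9 \left(-10\right) = -90$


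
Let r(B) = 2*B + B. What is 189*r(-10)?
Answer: -5670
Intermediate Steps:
r(B) = 3*B
189*r(-10) = 189*(3*(-10)) = 189*(-30) = -5670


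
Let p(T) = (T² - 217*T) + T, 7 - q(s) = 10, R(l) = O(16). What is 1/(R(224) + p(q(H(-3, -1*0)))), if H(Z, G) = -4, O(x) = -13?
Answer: 1/644 ≈ 0.0015528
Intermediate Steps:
R(l) = -13
q(s) = -3 (q(s) = 7 - 1*10 = 7 - 10 = -3)
p(T) = T² - 216*T
1/(R(224) + p(q(H(-3, -1*0)))) = 1/(-13 - 3*(-216 - 3)) = 1/(-13 - 3*(-219)) = 1/(-13 + 657) = 1/644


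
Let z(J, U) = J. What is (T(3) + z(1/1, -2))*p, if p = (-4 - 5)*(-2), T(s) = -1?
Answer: 0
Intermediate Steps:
p = 18 (p = -9*(-2) = 18)
(T(3) + z(1/1, -2))*p = (-1 + 1/1)*18 = (-1 + 1)*18 = 0*18 = 0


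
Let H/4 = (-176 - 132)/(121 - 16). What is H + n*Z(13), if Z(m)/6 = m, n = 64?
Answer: 74704/15 ≈ 4980.3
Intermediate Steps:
Z(m) = 6*m
H = -176/15 (H = 4*((-176 - 132)/(121 - 16)) = 4*(-308/105) = 4*(-308*1/105) = 4*(-44/15) = -176/15 ≈ -11.733)
H + n*Z(13) = -176/15 + 64*(6*13) = -176/15 + 64*78 = -176/15 + 4992 = 74704/15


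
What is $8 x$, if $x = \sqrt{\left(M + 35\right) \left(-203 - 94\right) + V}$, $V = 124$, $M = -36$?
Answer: $8 \sqrt{421} \approx 164.15$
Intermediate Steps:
$x = \sqrt{421}$ ($x = \sqrt{\left(-36 + 35\right) \left(-203 - 94\right) + 124} = \sqrt{\left(-1\right) \left(-297\right) + 124} = \sqrt{297 + 124} = \sqrt{421} \approx 20.518$)
$8 x = 8 \sqrt{421}$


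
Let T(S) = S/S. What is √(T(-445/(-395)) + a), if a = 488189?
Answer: √488190 ≈ 698.71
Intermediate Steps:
T(S) = 1
√(T(-445/(-395)) + a) = √(1 + 488189) = √488190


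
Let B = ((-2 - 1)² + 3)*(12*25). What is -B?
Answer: -3600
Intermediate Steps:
B = 3600 (B = ((-3)² + 3)*300 = (9 + 3)*300 = 12*300 = 3600)
-B = -1*3600 = -3600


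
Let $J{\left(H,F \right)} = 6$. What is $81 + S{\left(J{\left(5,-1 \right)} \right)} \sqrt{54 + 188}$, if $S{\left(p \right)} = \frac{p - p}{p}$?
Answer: $81$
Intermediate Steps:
$S{\left(p \right)} = 0$ ($S{\left(p \right)} = \frac{0}{p} = 0$)
$81 + S{\left(J{\left(5,-1 \right)} \right)} \sqrt{54 + 188} = 81 + 0 \sqrt{54 + 188} = 81 + 0 \sqrt{242} = 81 + 0 \cdot 11 \sqrt{2} = 81 + 0 = 81$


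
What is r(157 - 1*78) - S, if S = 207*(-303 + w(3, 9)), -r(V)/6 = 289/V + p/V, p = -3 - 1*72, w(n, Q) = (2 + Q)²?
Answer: 2974962/79 ≈ 37658.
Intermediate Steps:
p = -75 (p = -3 - 72 = -75)
r(V) = -1284/V (r(V) = -6*(289/V - 75/V) = -1284/V)
S = -37674 (S = 207*(-303 + (2 + 9)²) = 207*(-303 + 11²) = 207*(-303 + 121) = 207*(-182) = -37674)
r(157 - 1*78) - S = -1284/(157 - 1*78) - 1*(-37674) = -1284/(157 - 78) + 37674 = -1284/79 + 37674 = 2974962/79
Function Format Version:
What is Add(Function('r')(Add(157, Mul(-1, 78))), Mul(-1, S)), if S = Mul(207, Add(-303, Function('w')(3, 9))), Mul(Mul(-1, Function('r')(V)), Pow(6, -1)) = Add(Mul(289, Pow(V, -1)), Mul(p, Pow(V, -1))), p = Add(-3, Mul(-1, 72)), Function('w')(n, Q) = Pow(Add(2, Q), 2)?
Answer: Rational(2974962, 79) ≈ 37658.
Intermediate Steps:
p = -75 (p = Add(-3, -72) = -75)
Function('r')(V) = Mul(-1284, Pow(V, -1)) (Function('r')(V) = Mul(-6, Add(Mul(289, Pow(V, -1)), Mul(-75, Pow(V, -1)))) = Mul(-6, Mul(214, Pow(V, -1))) = Mul(-1284, Pow(V, -1)))
S = -37674 (S = Mul(207, Add(-303, Pow(Add(2, 9), 2))) = Mul(207, Add(-303, Pow(11, 2))) = Mul(207, Add(-303, 121)) = Mul(207, -182) = -37674)
Add(Function('r')(Add(157, Mul(-1, 78))), Mul(-1, S)) = Add(Mul(-1284, Pow(Add(157, Mul(-1, 78)), -1)), Mul(-1, -37674)) = Add(Mul(-1284, Pow(Add(157, -78), -1)), 37674) = Add(Mul(-1284, Pow(79, -1)), 37674) = Add(Mul(-1284, Rational(1, 79)), 37674) = Add(Rational(-1284, 79), 37674) = Rational(2974962, 79)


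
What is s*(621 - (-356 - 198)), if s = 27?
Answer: 31725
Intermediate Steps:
s*(621 - (-356 - 198)) = 27*(621 - (-356 - 198)) = 27*(621 - 1*(-554)) = 27*(621 + 554) = 27*1175 = 31725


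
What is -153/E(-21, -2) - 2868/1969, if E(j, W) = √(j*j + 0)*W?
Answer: 60267/27566 ≈ 2.1863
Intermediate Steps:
E(j, W) = W*√(j²) (E(j, W) = √(j² + 0)*W = √(j²)*W = W*√(j²))
-153/E(-21, -2) - 2868/1969 = -153/((-2*√((-21)²))) - 2868/1969 = -153/((-2*√441)) - 2868*1/1969 = -153/((-2*21)) - 2868/1969 = -153/(-42) - 2868/1969 = -153*(-1/42) - 2868/1969 = 51/14 - 2868/1969 = 60267/27566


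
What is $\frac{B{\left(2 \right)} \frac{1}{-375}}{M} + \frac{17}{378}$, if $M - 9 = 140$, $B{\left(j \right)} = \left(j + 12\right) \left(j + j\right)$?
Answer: $\frac{309569}{7040250} \approx 0.043971$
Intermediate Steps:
$B{\left(j \right)} = 2 j \left(12 + j\right)$ ($B{\left(j \right)} = \left(12 + j\right) 2 j = 2 j \left(12 + j\right)$)
$M = 149$ ($M = 9 + 140 = 149$)
$\frac{B{\left(2 \right)} \frac{1}{-375}}{M} + \frac{17}{378} = \frac{2 \cdot 2 \left(12 + 2\right) \frac{1}{-375}}{149} + \frac{17}{378} = 2 \cdot 2 \cdot 14 \left(- \frac{1}{375}\right) \frac{1}{149} + 17 \cdot \frac{1}{378} = 56 \left(- \frac{1}{375}\right) \frac{1}{149} + \frac{17}{378} = \left(- \frac{56}{375}\right) \frac{1}{149} + \frac{17}{378} = - \frac{56}{55875} + \frac{17}{378} = \frac{309569}{7040250}$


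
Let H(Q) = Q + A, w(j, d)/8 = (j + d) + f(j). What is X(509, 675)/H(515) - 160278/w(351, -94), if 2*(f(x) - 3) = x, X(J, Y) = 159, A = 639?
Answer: -23050857/502567 ≈ -45.866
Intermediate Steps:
f(x) = 3 + x/2
w(j, d) = 24 + 8*d + 12*j (w(j, d) = 8*((j + d) + (3 + j/2)) = 8*((d + j) + (3 + j/2)) = 8*(3 + d + 3*j/2) = 24 + 8*d + 12*j)
H(Q) = 639 + Q (H(Q) = Q + 639 = 639 + Q)
X(509, 675)/H(515) - 160278/w(351, -94) = 159/(639 + 515) - 160278/(24 + 8*(-94) + 12*351) = 159/1154 - 160278/(24 - 752 + 4212) = 159*(1/1154) - 160278/3484 = 159/1154 - 160278*1/3484 = 159/1154 - 80139/1742 = -23050857/502567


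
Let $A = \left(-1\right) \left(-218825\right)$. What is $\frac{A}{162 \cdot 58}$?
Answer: $\frac{218825}{9396} \approx 23.289$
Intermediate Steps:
$A = 218825$
$\frac{A}{162 \cdot 58} = \frac{218825}{162 \cdot 58} = \frac{218825}{9396}$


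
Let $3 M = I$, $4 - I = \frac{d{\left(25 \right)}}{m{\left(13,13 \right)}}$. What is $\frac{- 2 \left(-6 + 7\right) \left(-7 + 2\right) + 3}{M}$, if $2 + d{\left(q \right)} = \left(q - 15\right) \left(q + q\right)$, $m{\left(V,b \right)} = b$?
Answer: $- \frac{507}{446} \approx -1.1368$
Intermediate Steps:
$d{\left(q \right)} = -2 + 2 q \left(-15 + q\right)$ ($d{\left(q \right)} = -2 + \left(q - 15\right) \left(q + q\right) = -2 + \left(-15 + q\right) 2 q = -2 + 2 q \left(-15 + q\right)$)
$I = - \frac{446}{13}$ ($I = 4 - \frac{-2 - 750 + 2 \cdot 25^{2}}{13} = 4 - \left(-2 - 750 + 2 \cdot 625\right) \frac{1}{13} = 4 - \left(-2 - 750 + 1250\right) \frac{1}{13} = 4 - 498 \cdot \frac{1}{13} = 4 - \frac{498}{13} = - \frac{446}{13} \approx -34.308$)
$M = - \frac{446}{39}$ ($M = \frac{1}{3} \left(- \frac{446}{13}\right) = - \frac{446}{39} \approx -11.436$)
$\frac{- 2 \left(-6 + 7\right) \left(-7 + 2\right) + 3}{M} = \frac{- 2 \left(-6 + 7\right) \left(-7 + 2\right) + 3}{- \frac{446}{39}} = \left(- 2 \cdot 1 \left(-5\right) + 3\right) \left(- \frac{39}{446}\right) = \left(\left(-2\right) \left(-5\right) + 3\right) \left(- \frac{39}{446}\right) = \left(10 + 3\right) \left(- \frac{39}{446}\right) = 13 \left(- \frac{39}{446}\right) = - \frac{507}{446}$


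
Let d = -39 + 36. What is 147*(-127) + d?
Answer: -18672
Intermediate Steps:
d = -3
147*(-127) + d = 147*(-127) - 3 = -18669 - 3 = -18672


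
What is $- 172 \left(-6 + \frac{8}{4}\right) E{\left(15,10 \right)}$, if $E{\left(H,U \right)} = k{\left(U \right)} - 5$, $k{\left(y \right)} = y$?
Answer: $3440$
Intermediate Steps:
$E{\left(H,U \right)} = -5 + U$ ($E{\left(H,U \right)} = U - 5 = -5 + U$)
$- 172 \left(-6 + \frac{8}{4}\right) E{\left(15,10 \right)} = - 172 \left(-6 + \frac{8}{4}\right) \left(-5 + 10\right) = - 172 \left(-6 + 8 \cdot \frac{1}{4}\right) 5 = - 172 \left(-6 + 2\right) 5 = \left(-172\right) \left(-4\right) 5 = 688 \cdot 5 = 3440$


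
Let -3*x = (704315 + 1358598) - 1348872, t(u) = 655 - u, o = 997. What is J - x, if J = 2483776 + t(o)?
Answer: 8164343/3 ≈ 2.7214e+6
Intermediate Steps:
J = 2483434 (J = 2483776 + (655 - 1*997) = 2483776 + (655 - 997) = 2483776 - 342 = 2483434)
x = -714041/3 (x = -((704315 + 1358598) - 1348872)/3 = -(2062913 - 1348872)/3 = -⅓*714041 = -714041/3 ≈ -2.3801e+5)
J - x = 2483434 - 1*(-714041/3) = 2483434 + 714041/3 = 8164343/3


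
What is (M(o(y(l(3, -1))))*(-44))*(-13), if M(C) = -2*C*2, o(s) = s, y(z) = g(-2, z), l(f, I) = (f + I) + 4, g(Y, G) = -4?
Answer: 9152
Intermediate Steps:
l(f, I) = 4 + I + f (l(f, I) = (I + f) + 4 = 4 + I + f)
y(z) = -4
M(C) = -4*C
(M(o(y(l(3, -1))))*(-44))*(-13) = (-4*(-4)*(-44))*(-13) = (16*(-44))*(-13) = -704*(-13) = 9152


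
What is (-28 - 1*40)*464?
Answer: -31552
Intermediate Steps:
(-28 - 1*40)*464 = (-28 - 40)*464 = -68*464 = -31552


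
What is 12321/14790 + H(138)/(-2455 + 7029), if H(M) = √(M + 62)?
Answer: 4107/4930 + 5*√2/2287 ≈ 0.83615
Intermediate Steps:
H(M) = √(62 + M)
12321/14790 + H(138)/(-2455 + 7029) = 12321/14790 + √(62 + 138)/(-2455 + 7029) = 12321*(1/14790) + √200/4574 = 4107/4930 + (10*√2)*(1/4574) = 4107/4930 + 5*√2/2287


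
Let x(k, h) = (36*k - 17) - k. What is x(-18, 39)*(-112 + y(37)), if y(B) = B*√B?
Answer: 72464 - 23939*√37 ≈ -73151.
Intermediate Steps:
y(B) = B^(3/2)
x(k, h) = -17 + 35*k (x(k, h) = (-17 + 36*k) - k = -17 + 35*k)
x(-18, 39)*(-112 + y(37)) = (-17 + 35*(-18))*(-112 + 37^(3/2)) = (-17 - 630)*(-112 + 37*√37) = -647*(-112 + 37*√37) = 72464 - 23939*√37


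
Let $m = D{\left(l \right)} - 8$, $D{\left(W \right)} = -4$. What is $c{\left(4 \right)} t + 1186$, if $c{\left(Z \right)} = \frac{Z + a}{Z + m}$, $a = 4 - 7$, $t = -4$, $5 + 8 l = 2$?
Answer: $\frac{2373}{2} \approx 1186.5$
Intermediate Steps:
$l = - \frac{3}{8}$ ($l = - \frac{5}{8} + \frac{1}{8} \cdot 2 = - \frac{5}{8} + \frac{1}{4} = - \frac{3}{8} \approx -0.375$)
$a = -3$
$m = -12$ ($m = -4 - 8 = -12$)
$c{\left(Z \right)} = \frac{-3 + Z}{-12 + Z}$ ($c{\left(Z \right)} = \frac{Z - 3}{Z - 12} = \frac{-3 + Z}{-12 + Z}$)
$c{\left(4 \right)} t + 1186 = \frac{-3 + 4}{-12 + 4} \left(-4\right) + 1186 = \frac{1}{-8} \cdot 1 \left(-4\right) + 1186 = \left(- \frac{1}{8}\right) 1 \left(-4\right) + 1186 = \left(- \frac{1}{8}\right) \left(-4\right) + 1186 = \frac{1}{2} + 1186 = \frac{2373}{2}$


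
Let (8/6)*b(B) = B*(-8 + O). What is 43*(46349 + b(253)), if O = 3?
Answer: 7808843/4 ≈ 1.9522e+6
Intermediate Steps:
b(B) = -15*B/4 (b(B) = 3*(B*(-8 + 3))/4 = 3*(B*(-5))/4 = 3*(-5*B)/4 = -15*B/4)
43*(46349 + b(253)) = 43*(46349 - 15/4*253) = 43*(46349 - 3795/4) = 43*(181601/4) = 7808843/4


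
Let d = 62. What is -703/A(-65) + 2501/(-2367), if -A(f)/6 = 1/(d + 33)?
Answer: 52688363/4734 ≈ 11130.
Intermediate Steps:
A(f) = -6/95 (A(f) = -6/(62 + 33) = -6/95)
-703/A(-65) + 2501/(-2367) = -703/(-6/95) + 2501/(-2367) = -703*(-95/6) + 2501*(-1/2367) = 66785/6 - 2501/2367 = 52688363/4734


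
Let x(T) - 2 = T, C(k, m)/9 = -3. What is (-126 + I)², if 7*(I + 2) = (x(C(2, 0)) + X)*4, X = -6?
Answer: 1040400/49 ≈ 21233.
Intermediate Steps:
C(k, m) = -27 (C(k, m) = 9*(-3) = -27)
x(T) = 2 + T
I = -138/7 (I = -2 + (((2 - 27) - 6)*4)/7 = -2 + ((-25 - 6)*4)/7 = -2 + (-31*4)/7 = -2 + (⅐)*(-124) = -2 - 124/7 = -138/7 ≈ -19.714)
(-126 + I)² = (-126 - 138/7)² = (-1020/7)² = 1040400/49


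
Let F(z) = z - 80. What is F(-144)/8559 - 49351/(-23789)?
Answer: 417066473/203610051 ≈ 2.0484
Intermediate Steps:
F(z) = -80 + z
F(-144)/8559 - 49351/(-23789) = (-80 - 144)/8559 - 49351/(-23789) = -224*1/8559 - 49351*(-1/23789) = -224/8559 + 49351/23789 = 417066473/203610051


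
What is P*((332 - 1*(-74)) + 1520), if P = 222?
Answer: 427572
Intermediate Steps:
P*((332 - 1*(-74)) + 1520) = 222*((332 - 1*(-74)) + 1520) = 222*((332 + 74) + 1520) = 222*(406 + 1520) = 222*1926 = 427572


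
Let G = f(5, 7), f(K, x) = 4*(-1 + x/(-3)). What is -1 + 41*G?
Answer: -1643/3 ≈ -547.67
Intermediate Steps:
f(K, x) = -4 - 4*x/3 (f(K, x) = 4*(-1 + x*(-⅓)) = 4*(-1 - x/3) = -4 - 4*x/3)
G = -40/3 (G = -4 - 4/3*7 = -4 - 28/3 = -40/3 ≈ -13.333)
-1 + 41*G = -1 + 41*(-40/3) = -1 - 1640/3 = -1643/3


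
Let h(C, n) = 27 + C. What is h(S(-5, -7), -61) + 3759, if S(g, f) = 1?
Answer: 3787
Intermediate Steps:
h(S(-5, -7), -61) + 3759 = (27 + 1) + 3759 = 28 + 3759 = 3787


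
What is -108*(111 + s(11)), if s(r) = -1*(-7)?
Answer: -12744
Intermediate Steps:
s(r) = 7
-108*(111 + s(11)) = -108*(111 + 7) = -108*118 = -12744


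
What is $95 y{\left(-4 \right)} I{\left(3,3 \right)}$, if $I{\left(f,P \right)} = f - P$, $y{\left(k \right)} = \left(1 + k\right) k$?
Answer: $0$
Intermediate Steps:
$y{\left(k \right)} = k \left(1 + k\right)$
$95 y{\left(-4 \right)} I{\left(3,3 \right)} = 95 \left(- 4 \left(1 - 4\right)\right) \left(3 - 3\right) = 95 \left(\left(-4\right) \left(-3\right)\right) \left(3 - 3\right) = 95 \cdot 12 \cdot 0 = 1140 \cdot 0 = 0$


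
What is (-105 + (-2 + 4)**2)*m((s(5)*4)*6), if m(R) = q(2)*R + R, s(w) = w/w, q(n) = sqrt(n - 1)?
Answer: -4848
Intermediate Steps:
q(n) = sqrt(-1 + n)
s(w) = 1
m(R) = 2*R (m(R) = sqrt(-1 + 2)*R + R = sqrt(1)*R + R = 1*R + R = R + R = 2*R)
(-105 + (-2 + 4)**2)*m((s(5)*4)*6) = (-105 + (-2 + 4)**2)*(2*((1*4)*6)) = (-105 + 2**2)*(2*(4*6)) = (-105 + 4)*(2*24) = -101*48 = -4848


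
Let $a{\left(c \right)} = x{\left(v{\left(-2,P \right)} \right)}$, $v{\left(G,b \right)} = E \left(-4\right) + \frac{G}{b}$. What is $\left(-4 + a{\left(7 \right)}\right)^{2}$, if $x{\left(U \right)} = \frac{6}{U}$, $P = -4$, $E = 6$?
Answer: $\frac{40000}{2209} \approx 18.108$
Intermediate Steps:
$v{\left(G,b \right)} = -24 + \frac{G}{b}$ ($v{\left(G,b \right)} = 6 \left(-4\right) + \frac{G}{b} = -24 + \frac{G}{b}$)
$a{\left(c \right)} = - \frac{12}{47}$ ($a{\left(c \right)} = \frac{6}{-24 - \frac{2}{-4}} = \frac{6}{-24 - - \frac{1}{2}} = \frac{6}{-24 + \frac{1}{2}} = \frac{6}{- \frac{47}{2}} = 6 \left(- \frac{2}{47}\right) = - \frac{12}{47}$)
$\left(-4 + a{\left(7 \right)}\right)^{2} = \left(-4 - \frac{12}{47}\right)^{2} = \left(- \frac{200}{47}\right)^{2} = \frac{40000}{2209}$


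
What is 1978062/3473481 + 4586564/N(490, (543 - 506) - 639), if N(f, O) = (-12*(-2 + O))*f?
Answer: 1913039138627/1028011436760 ≈ 1.8609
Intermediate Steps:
N(f, O) = f*(24 - 12*O) (N(f, O) = (24 - 12*O)*f = f*(24 - 12*O))
1978062/3473481 + 4586564/N(490, (543 - 506) - 639) = 1978062/3473481 + 4586564/((12*490*(2 - ((543 - 506) - 639)))) = 1978062*(1/3473481) + 4586564/((12*490*(2 - (37 - 639)))) = 659354/1157827 + 4586564/((12*490*(2 - 1*(-602)))) = 659354/1157827 + 4586564/((12*490*(2 + 602))) = 659354/1157827 + 4586564/((12*490*604)) = 659354/1157827 + 4586564/3551520 = 659354/1157827 + 4586564*(1/3551520) = 659354/1157827 + 1146641/887880 = 1913039138627/1028011436760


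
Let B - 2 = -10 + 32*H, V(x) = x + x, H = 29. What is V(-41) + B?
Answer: 838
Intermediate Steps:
V(x) = 2*x
B = 920 (B = 2 + (-10 + 32*29) = 2 + (-10 + 928) = 2 + 918 = 920)
V(-41) + B = 2*(-41) + 920 = -82 + 920 = 838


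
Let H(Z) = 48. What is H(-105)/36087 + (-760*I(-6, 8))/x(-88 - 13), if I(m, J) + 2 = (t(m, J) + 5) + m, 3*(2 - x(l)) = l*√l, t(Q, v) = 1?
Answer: 345598832/12393923773 - 460560*I*√101/1030337 ≈ 0.027885 - 4.4923*I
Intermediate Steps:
x(l) = 2 - l^(3/2)/3 (x(l) = 2 - l*√l/3 = 2 - l^(3/2)/3)
I(m, J) = 4 + m (I(m, J) = -2 + ((1 + 5) + m) = -2 + (6 + m) = 4 + m)
H(-105)/36087 + (-760*I(-6, 8))/x(-88 - 13) = 48/36087 + (-760*(4 - 6))/(2 - (-88 - 13)^(3/2)/3) = 48*(1/36087) + (-760*(-2))/(2 - (-101)*I*√101/3) = 16/12029 + 1520/(2 - (-101)*I*√101/3) = 16/12029 + 1520/(2 + 101*I*√101/3)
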